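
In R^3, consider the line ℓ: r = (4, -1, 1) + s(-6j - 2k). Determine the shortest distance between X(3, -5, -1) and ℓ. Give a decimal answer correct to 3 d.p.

Taking (4, -1, 1) on ℓ with direction v = (0, -6, -2): w = X − (4, -1, 1) = (-1, -4, -2), and w × v = (-4, -2, 6).
Distance = |w × v| / |v| = √56 / √40 ≈ 1.183.

1.183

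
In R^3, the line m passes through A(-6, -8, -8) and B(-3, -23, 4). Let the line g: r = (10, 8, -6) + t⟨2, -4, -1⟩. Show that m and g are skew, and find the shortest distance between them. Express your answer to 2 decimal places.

20.83

A direction vector for m is B − A = (3, -15, 12).
Common perpendicular direction n = (3, -15, 12) × (2, -4, -1) = (63, 27, 18).
With w = (10, 8, -6) − (-6, -8, -8) = (16, 16, 2), w · n = 1476.
Since n ≠ 0 the lines are not parallel, and w · n = 1476 ≠ 0 so they do not intersect; hence they are skew.
Distance = |w · n| / |n| = |1476| / √5022 ≈ 20.83.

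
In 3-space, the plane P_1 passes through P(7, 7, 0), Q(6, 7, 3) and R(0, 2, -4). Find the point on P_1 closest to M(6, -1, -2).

(3, 4, -3)

PQ = (-1, 0, 3), PR = (-7, -5, -4); a normal to P_1 is PQ × PR = (15, -25, 5).
Using P: P_1 has equation 15x - 25y + 5z = -70.
Foot = M − λn with λ = (n·M − d)/|n|² = (105 − (-70))/875 = 1/5.
Foot = (6, -1, -2) − (1/5)·(15, -25, 5) = (3, 4, -3).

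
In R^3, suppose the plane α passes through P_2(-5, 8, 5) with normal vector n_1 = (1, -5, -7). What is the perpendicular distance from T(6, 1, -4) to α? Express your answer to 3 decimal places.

12.586

α: n_1·r = n_1·P_2 gives x - 5y - 7z = -80.
n·T − d = (1)·(6) + (-5)·(1) + (-7)·(-4) − (-80) = 109; |n| = √75.
Distance = |109| / √75 = 109/√75 ≈ 12.586.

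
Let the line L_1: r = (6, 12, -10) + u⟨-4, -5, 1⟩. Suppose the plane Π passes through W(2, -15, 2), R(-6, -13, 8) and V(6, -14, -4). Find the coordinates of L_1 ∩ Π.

WR = (-8, 2, 6), WV = (4, 1, -6); a normal to Π is WR × WV = (-18, -24, -16).
Using W: Π has equation -18x - 24y - 16z = 292.
Substitute r = (6, 12, -10) + t(-4, -5, 1) into the plane: -236 + 176t = 292, so t = 3.
Intersection: (6, 12, -10) + 3·(-4, -5, 1) = (-6, -3, -7).

(-6, -3, -7)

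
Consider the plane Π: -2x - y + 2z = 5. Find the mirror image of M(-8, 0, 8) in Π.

λ = (n·M − d)/|n|² = (32 − 5)/9 = 3.
Reflection = M − 2λn = (-8, 0, 8) − 6·(-2, -1, 2) = (4, 6, -4).

(4, 6, -4)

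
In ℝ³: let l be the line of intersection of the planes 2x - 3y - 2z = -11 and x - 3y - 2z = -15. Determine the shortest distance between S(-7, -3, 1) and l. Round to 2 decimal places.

Direction of l: (2, -3, -2) × (1, -3, -2) = (0, 2, -3).
A point on l: solving the two plane equations with y = 7 gives (4, 7, -1).
Taking (4, 7, -1) on l with direction v = (0, 2, -3): w = S − (4, 7, -1) = (-11, -10, 2), and w × v = (26, -33, -22).
Distance = |w × v| / |v| = √2249 / √13 ≈ 13.15.

13.15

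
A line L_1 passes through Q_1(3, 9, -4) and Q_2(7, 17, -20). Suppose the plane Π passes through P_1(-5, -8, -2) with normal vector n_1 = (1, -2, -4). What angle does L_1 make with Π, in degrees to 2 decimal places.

A direction vector for L_1 is Q_2 − Q_1 = (4, 8, -16).
Π: n_1·r = n_1·P_1 gives x - 2y - 4z = 19.
sin θ = |n·v| / (|n||v|) = |52| / (√21 · √336) = 0.61905.
θ ≈ 38.25°.

38.25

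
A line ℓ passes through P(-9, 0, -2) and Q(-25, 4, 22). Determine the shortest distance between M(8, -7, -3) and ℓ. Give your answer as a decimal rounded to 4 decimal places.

14.6700

A direction vector for ℓ is Q − P = (-16, 4, 24).
Taking (-9, 0, -2) on ℓ with direction v = (-16, 4, 24): w = M − (-9, 0, -2) = (17, -7, -1), and w × v = (-164, -392, -44).
Distance = |w × v| / |v| = √182496 / √848 ≈ 14.6700.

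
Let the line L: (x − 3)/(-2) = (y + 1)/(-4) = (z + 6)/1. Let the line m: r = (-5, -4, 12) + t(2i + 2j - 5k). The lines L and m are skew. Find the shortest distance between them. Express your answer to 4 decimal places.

2.3881

L has direction (-2, -4, 1) through (3, -1, -6).
Common perpendicular direction n = (-2, -4, 1) × (2, 2, -5) = (18, -8, 4).
With w = (-5, -4, 12) − (3, -1, -6) = (-8, -3, 18), w · n = -48.
Distance = |w · n| / |n| = |-48| / √404 ≈ 2.3881.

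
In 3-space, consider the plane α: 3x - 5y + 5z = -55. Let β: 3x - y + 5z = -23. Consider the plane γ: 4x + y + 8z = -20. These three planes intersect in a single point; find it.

(5, 8, -6)

Solving the 3×3 linear system 3x - 5y + 5z = -55, 3x - y + 5z = -23, 4x + y + 8z = -20 (e.g. by elimination or Cramer's rule, determinant = 16) gives (5, 8, -6).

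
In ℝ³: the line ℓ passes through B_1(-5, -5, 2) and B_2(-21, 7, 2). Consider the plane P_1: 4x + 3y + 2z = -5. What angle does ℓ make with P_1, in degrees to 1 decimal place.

A direction vector for ℓ is B_2 − B_1 = (-16, 12, 0).
sin θ = |n·v| / (|n||v|) = |-28| / (√29 · √400) = 0.25997.
θ ≈ 15.1°.

15.1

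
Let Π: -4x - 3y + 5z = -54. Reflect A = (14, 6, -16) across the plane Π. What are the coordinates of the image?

(-2, -6, 4)

λ = (n·A − d)/|n|² = (-154 − (-54))/50 = -2.
Reflection = A − 2λn = (14, 6, -16) − (-4)·(-4, -3, 5) = (-2, -6, 4).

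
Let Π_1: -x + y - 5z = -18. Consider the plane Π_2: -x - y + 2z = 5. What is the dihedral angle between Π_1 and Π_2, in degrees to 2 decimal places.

cos θ = |n₁·n₂| / (|n₁||n₂|) = |-10| / (√27 · √6).
θ = arccos(0.78567) ≈ 38.22°.

38.22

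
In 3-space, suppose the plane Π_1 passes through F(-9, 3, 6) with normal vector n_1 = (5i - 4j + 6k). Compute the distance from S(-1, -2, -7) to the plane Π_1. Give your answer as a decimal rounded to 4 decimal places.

Π_1: n_1·r = n_1·F gives 5x - 4y + 6z = -21.
n·S − d = (5)·(-1) + (-4)·(-2) + (6)·(-7) − (-21) = -18; |n| = √77.
Distance = |-18| / √77 = 18/√77 ≈ 2.0513.

2.0513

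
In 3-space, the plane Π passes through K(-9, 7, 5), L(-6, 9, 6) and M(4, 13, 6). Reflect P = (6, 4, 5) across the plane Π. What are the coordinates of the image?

(2, 14, -3)

KL = (3, 2, 1), KM = (13, 6, 1); a normal to Π is KL × KM = (-4, 10, -8).
Using K: Π has equation -4x + 10y - 8z = 66.
λ = (n·P − d)/|n|² = (-24 − 66)/180 = -1/2.
Reflection = P − 2λn = (6, 4, 5) − (-1)·(-4, 10, -8) = (2, 14, -3).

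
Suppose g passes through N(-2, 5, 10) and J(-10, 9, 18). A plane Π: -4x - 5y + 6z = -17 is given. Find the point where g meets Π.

(6, 1, 2)

A direction vector for g is J − N = (-8, 4, 8).
Substitute r = (-2, 5, 10) + t(-8, 4, 8) into the plane: 43 + 60t = -17, so t = -1.
Intersection: (-2, 5, 10) + (-1)·(-8, 4, 8) = (6, 1, 2).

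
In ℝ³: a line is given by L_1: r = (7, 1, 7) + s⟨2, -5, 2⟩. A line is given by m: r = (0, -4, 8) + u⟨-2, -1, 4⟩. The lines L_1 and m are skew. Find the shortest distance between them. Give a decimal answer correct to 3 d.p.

Common perpendicular direction n = (2, -5, 2) × (-2, -1, 4) = (-18, -12, -12).
With w = (0, -4, 8) − (7, 1, 7) = (-7, -5, 1), w · n = 174.
Distance = |w · n| / |n| = |174| / √612 ≈ 7.034.

7.034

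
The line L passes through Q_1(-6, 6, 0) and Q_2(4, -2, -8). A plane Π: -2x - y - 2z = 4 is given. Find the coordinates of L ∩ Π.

(-11, 10, 4)

A direction vector for L is Q_2 − Q_1 = (10, -8, -8).
Substitute r = (-6, 6, 0) + t(10, -8, -8) into the plane: 6 + 4t = 4, so t = -1/2.
Intersection: (-6, 6, 0) + (-1/2)·(10, -8, -8) = (-11, 10, 4).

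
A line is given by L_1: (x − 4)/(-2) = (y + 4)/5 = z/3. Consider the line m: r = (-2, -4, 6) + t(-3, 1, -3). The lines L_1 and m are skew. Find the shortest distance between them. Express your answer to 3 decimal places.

L_1 has direction (-2, 5, 3) through (4, -4, 0).
Common perpendicular direction n = (-2, 5, 3) × (-3, 1, -3) = (-18, -15, 13).
With w = (-2, -4, 6) − (4, -4, 0) = (-6, 0, 6), w · n = 186.
Distance = |w · n| / |n| = |186| / √718 ≈ 6.941.

6.941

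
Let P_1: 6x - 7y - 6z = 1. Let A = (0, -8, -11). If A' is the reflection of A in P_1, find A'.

(-12, 6, 1)

λ = (n·A − d)/|n|² = (122 − 1)/121 = 1.
Reflection = A − 2λn = (0, -8, -11) − 2·(6, -7, -6) = (-12, 6, 1).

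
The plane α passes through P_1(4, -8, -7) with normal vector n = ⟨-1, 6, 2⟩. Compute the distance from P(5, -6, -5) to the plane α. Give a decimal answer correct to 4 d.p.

2.3426

α: n·r = n·P_1 gives -x + 6y + 2z = -66.
n·P − d = (-1)·(5) + (6)·(-6) + (2)·(-5) − (-66) = 15; |n| = √41.
Distance = |15| / √41 = 15/√41 ≈ 2.3426.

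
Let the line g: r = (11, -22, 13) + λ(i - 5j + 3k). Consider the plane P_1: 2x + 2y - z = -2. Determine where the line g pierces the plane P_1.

(8, -7, 4)

Substitute r = (11, -22, 13) + t(1, -5, 3) into the plane: -35 + (-11)t = -2, so t = -3.
Intersection: (11, -22, 13) + (-3)·(1, -5, 3) = (8, -7, 4).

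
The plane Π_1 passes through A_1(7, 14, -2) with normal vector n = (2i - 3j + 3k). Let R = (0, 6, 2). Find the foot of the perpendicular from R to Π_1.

Π_1: n·r = n·A_1 gives 2x - 3y + 3z = -34.
Foot = R − λn with λ = (n·R − d)/|n|² = (-12 − (-34))/22 = 1.
Foot = (0, 6, 2) − 1·(2, -3, 3) = (-2, 9, -1).

(-2, 9, -1)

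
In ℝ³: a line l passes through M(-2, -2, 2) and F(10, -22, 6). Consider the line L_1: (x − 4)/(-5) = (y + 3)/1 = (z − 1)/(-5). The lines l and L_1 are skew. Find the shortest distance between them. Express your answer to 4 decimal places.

4.5803

A direction vector for l is F − M = (12, -20, 4).
L_1 has direction (-5, 1, -5) through (4, -3, 1).
Common perpendicular direction n = (12, -20, 4) × (-5, 1, -5) = (96, 40, -88).
With w = (4, -3, 1) − (-2, -2, 2) = (6, -1, -1), w · n = 624.
Distance = |w · n| / |n| = |624| / √18560 ≈ 4.5803.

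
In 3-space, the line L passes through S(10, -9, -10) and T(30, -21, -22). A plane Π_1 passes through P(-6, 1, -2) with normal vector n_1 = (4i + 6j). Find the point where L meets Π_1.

(0, -3, -4)

A direction vector for L is T − S = (20, -12, -12).
Π_1: n_1·r = n_1·P gives 4x + 6y = -18.
Substitute r = (10, -9, -10) + t(20, -12, -12) into the plane: -14 + 8t = -18, so t = -1/2.
Intersection: (10, -9, -10) + (-1/2)·(20, -12, -12) = (0, -3, -4).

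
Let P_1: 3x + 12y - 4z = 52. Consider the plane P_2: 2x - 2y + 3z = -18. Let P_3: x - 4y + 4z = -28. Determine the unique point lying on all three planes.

Solving the 3×3 linear system 3x + 12y - 4z = 52, 2x - 2y + 3z = -18, x - 4y + 4z = -28 (e.g. by elimination or Cramer's rule, determinant = -24) gives (0, 3, -4).

(0, 3, -4)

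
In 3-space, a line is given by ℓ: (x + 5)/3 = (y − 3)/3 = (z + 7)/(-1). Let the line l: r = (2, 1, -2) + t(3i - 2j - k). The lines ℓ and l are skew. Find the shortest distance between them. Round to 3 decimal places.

ℓ has direction (3, 3, -1) through (-5, 3, -7).
Common perpendicular direction n = (3, 3, -1) × (3, -2, -1) = (-5, 0, -15).
With w = (2, 1, -2) − (-5, 3, -7) = (7, -2, 5), w · n = -110.
Distance = |w · n| / |n| = |-110| / √250 ≈ 6.957.

6.957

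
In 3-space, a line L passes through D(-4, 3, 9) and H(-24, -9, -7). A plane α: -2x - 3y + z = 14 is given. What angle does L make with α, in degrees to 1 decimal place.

34.5

A direction vector for L is H − D = (-20, -12, -16).
sin θ = |n·v| / (|n||v|) = |60| / (√14 · √800) = 0.56695.
θ ≈ 34.5°.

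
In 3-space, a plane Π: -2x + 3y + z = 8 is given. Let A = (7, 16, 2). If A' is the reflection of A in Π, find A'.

λ = (n·A − d)/|n|² = (36 − 8)/14 = 2.
Reflection = A − 2λn = (7, 16, 2) − 4·(-2, 3, 1) = (15, 4, -2).

(15, 4, -2)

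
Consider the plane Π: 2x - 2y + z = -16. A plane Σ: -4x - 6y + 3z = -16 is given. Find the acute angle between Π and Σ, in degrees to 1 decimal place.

cos θ = |n₁·n₂| / (|n₁||n₂|) = |7| / (√9 · √61).
θ = arccos(0.29875) ≈ 72.6°.

72.6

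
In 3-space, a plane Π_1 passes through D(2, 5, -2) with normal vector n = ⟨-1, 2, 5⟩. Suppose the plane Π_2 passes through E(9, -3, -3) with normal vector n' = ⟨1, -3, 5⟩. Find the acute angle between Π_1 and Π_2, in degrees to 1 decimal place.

56.3

Π_1: n·r = n·D gives -x + 2y + 5z = -2.
Π_2: n'·r = n'·E gives x - 3y + 5z = 3.
cos θ = |n₁·n₂| / (|n₁||n₂|) = |18| / (√30 · √35).
θ = arccos(0.55549) ≈ 56.3°.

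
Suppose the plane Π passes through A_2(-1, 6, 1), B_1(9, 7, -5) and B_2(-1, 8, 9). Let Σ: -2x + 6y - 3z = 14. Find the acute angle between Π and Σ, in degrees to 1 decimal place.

12.5

A_2B_1 = (10, 1, -6), A_2B_2 = (0, 2, 8); a normal to Π is A_2B_1 × A_2B_2 = (20, -80, 20).
Using A_2: Π has equation 20x - 80y + 20z = -480.
cos θ = |n₁·n₂| / (|n₁||n₂|) = |-580| / (√7200 · √49).
θ = arccos(0.97648) ≈ 12.5°.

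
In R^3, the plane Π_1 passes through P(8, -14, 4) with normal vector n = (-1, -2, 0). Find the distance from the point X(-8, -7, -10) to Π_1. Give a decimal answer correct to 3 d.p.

0.894

Π_1: n·r = n·P gives -x - 2y = 20.
n·X − d = (-1)·(-8) + (-2)·(-7) + (0)·(-10) − 20 = 2; |n| = √5.
Distance = |2| / √5 = 2/√5 ≈ 0.894.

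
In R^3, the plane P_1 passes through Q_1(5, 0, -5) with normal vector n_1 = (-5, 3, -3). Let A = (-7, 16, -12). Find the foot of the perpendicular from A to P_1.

P_1: n_1·r = n_1·Q_1 gives -5x + 3y - 3z = -10.
Foot = A − λn with λ = (n·A − d)/|n|² = (119 − (-10))/43 = 3.
Foot = (-7, 16, -12) − 3·(-5, 3, -3) = (8, 7, -3).

(8, 7, -3)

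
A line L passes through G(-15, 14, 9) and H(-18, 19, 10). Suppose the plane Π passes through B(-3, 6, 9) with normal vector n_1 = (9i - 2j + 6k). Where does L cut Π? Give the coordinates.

(-3, -6, 5)

A direction vector for L is H − G = (-3, 5, 1).
Π: n_1·r = n_1·B gives 9x - 2y + 6z = 15.
Substitute r = (-15, 14, 9) + t(-3, 5, 1) into the plane: -109 + (-31)t = 15, so t = -4.
Intersection: (-15, 14, 9) + (-4)·(-3, 5, 1) = (-3, -6, 5).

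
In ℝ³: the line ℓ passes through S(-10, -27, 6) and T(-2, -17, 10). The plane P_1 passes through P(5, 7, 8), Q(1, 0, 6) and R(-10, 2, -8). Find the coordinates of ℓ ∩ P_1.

A direction vector for ℓ is T − S = (8, 10, 4).
PQ = (-4, -7, -2), PR = (-15, -5, -16); a normal to P_1 is PQ × PR = (102, -34, -85).
Using P: P_1 has equation 102x - 34y - 85z = -408.
Substitute r = (-10, -27, 6) + t(8, 10, 4) into the plane: -612 + 136t = -408, so t = 3/2.
Intersection: (-10, -27, 6) + (3/2)·(8, 10, 4) = (2, -12, 12).

(2, -12, 12)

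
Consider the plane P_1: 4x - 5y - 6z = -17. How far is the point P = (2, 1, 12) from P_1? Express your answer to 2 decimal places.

n·P − d = (4)·(2) + (-5)·(1) + (-6)·(12) − (-17) = -52; |n| = √77.
Distance = |-52| / √77 = 52/√77 ≈ 5.93.

5.93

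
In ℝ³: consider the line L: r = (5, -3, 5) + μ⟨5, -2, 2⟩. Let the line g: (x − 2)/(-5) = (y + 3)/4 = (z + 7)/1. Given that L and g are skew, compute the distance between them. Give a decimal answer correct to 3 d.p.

g has direction (-5, 4, 1) through (2, -3, -7).
Common perpendicular direction n = (5, -2, 2) × (-5, 4, 1) = (-10, -15, 10).
With w = (2, -3, -7) − (5, -3, 5) = (-3, 0, -12), w · n = -90.
Distance = |w · n| / |n| = |-90| / √425 ≈ 4.366.

4.366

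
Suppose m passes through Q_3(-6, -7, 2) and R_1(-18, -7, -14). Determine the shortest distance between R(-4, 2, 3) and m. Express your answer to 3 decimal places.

9.055

A direction vector for m is R_1 − Q_3 = (-12, 0, -16).
Taking (-6, -7, 2) on m with direction v = (-12, 0, -16): w = R − (-6, -7, 2) = (2, 9, 1), and w × v = (-144, 20, 108).
Distance = |w × v| / |v| = √32800 / √400 ≈ 9.055.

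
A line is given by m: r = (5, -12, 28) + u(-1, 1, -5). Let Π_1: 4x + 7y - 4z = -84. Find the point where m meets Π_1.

(1, -8, 8)

Substitute r = (5, -12, 28) + t(-1, 1, -5) into the plane: -176 + 23t = -84, so t = 4.
Intersection: (5, -12, 28) + 4·(-1, 1, -5) = (1, -8, 8).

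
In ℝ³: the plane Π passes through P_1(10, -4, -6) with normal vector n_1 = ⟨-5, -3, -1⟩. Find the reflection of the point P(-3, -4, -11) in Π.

Π: n_1·r = n_1·P_1 gives -5x - 3y - z = -32.
λ = (n·P − d)/|n|² = (38 − (-32))/35 = 2.
Reflection = P − 2λn = (-3, -4, -11) − 4·(-5, -3, -1) = (17, 8, -7).

(17, 8, -7)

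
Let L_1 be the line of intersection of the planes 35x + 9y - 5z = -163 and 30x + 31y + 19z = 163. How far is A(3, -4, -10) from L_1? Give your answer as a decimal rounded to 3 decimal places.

21.209

Direction of L_1: (35, 9, -5) × (30, 31, 19) = (326, -815, 815).
A point on L_1: solving the two plane equations with x = -4 gives (-4, 3, 10).
Taking (-4, 3, 10) on L_1 with direction v = (326, -815, 815): w = A − (-4, 3, 10) = (7, -7, -20), and w × v = (-22005, -12225, -3423).
Distance = |w × v| / |v| = √645387579 / √1434726 ≈ 21.209.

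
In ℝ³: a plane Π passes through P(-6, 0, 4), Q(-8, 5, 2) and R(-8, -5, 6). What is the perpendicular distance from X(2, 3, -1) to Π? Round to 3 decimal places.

3.528

PQ = (-2, 5, -2), PR = (-2, -5, 2); a normal to Π is PQ × PR = (0, 8, 20).
Using P: Π has equation 8y + 20z = 80.
n·X − d = (0)·(2) + (8)·(3) + (20)·(-1) − 80 = -76; |n| = √464.
Distance = |-76| / √464 = 76/√464 ≈ 3.528.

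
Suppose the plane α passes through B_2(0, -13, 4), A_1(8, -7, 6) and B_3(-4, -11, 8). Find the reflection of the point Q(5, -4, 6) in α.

B_2A_1 = (8, 6, 2), B_2B_3 = (-4, 2, 4); a normal to α is B_2A_1 × B_2B_3 = (20, -40, 40).
Using B_2: α has equation 20x - 40y + 40z = 680.
λ = (n·Q − d)/|n|² = (500 − 680)/3600 = -1/20.
Reflection = Q − 2λn = (5, -4, 6) − (-1/10)·(20, -40, 40) = (7, -8, 10).

(7, -8, 10)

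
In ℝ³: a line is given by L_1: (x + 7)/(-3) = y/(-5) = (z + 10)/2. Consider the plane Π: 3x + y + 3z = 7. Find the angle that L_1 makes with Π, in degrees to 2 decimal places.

L_1 has direction (-3, -5, 2) through (-7, 0, -10).
sin θ = |n·v| / (|n||v|) = |-8| / (√19 · √38) = 0.29773.
θ ≈ 17.32°.

17.32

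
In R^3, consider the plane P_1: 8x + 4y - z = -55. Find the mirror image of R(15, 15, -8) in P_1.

(-33, -9, -2)

λ = (n·R − d)/|n|² = (188 − (-55))/81 = 3.
Reflection = R − 2λn = (15, 15, -8) − 6·(8, 4, -1) = (-33, -9, -2).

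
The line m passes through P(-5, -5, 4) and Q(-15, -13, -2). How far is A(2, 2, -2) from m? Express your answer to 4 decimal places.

9.6695

A direction vector for m is Q − P = (-10, -8, -6).
Taking (-5, -5, 4) on m with direction v = (-10, -8, -6): w = A − (-5, -5, 4) = (7, 7, -6), and w × v = (-90, 102, 14).
Distance = |w × v| / |v| = √18700 / √200 ≈ 9.6695.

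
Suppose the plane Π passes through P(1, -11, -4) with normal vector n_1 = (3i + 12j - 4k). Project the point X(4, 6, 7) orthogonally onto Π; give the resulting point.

Π: n_1·r = n_1·P gives 3x + 12y - 4z = -113.
Foot = X − λn with λ = (n·X − d)/|n|² = (56 − (-113))/169 = 1.
Foot = (4, 6, 7) − 1·(3, 12, -4) = (1, -6, 11).

(1, -6, 11)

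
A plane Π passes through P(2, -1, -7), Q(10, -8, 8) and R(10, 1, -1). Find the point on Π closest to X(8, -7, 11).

PQ = (8, -7, 15), PR = (8, 2, 6); a normal to Π is PQ × PR = (-72, 72, 72).
Using P: Π has equation -72x + 72y + 72z = -720.
Foot = X − λn with λ = (n·X − d)/|n|² = (-288 − (-720))/15552 = 1/36.
Foot = (8, -7, 11) − (1/36)·(-72, 72, 72) = (10, -9, 9).

(10, -9, 9)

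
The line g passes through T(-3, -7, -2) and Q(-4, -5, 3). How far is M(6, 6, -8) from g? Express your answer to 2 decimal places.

A direction vector for g is Q − T = (-1, 2, 5).
Taking (-3, -7, -2) on g with direction v = (-1, 2, 5): w = M − (-3, -7, -2) = (9, 13, -6), and w × v = (77, -39, 31).
Distance = |w × v| / |v| = √8411 / √30 ≈ 16.74.

16.74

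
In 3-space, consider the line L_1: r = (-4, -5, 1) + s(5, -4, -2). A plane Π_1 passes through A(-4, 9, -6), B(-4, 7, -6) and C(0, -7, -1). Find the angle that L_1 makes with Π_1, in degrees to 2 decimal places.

AB = (0, -2, 0), AC = (4, -16, 5); a normal to Π_1 is AB × AC = (-10, 0, 8).
Using A: Π_1 has equation -10x + 8z = -8.
sin θ = |n·v| / (|n||v|) = |-66| / (√164 · √45) = 0.76827.
θ ≈ 50.20°.

50.20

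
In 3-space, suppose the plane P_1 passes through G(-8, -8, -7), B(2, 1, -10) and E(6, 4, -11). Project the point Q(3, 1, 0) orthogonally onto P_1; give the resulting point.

(3, -2, -9)

GB = (10, 9, -3), GE = (14, 12, -4); a normal to P_1 is GB × GE = (0, -2, -6).
Using G: P_1 has equation -2y - 6z = 58.
Foot = Q − λn with λ = (n·Q − d)/|n|² = (-2 − 58)/40 = -3/2.
Foot = (3, 1, 0) − (-3/2)·(0, -2, -6) = (3, -2, -9).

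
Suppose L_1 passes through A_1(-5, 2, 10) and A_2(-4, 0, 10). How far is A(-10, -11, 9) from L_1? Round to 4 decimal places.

10.3344

A direction vector for L_1 is A_2 − A_1 = (1, -2, 0).
Taking (-5, 2, 10) on L_1 with direction v = (1, -2, 0): w = A − (-5, 2, 10) = (-5, -13, -1), and w × v = (-2, -1, 23).
Distance = |w × v| / |v| = √534 / √5 ≈ 10.3344.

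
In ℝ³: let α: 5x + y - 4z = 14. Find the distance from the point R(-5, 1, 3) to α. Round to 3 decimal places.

7.715

n·R − d = (5)·(-5) + (1)·(1) + (-4)·(3) − 14 = -50; |n| = √42.
Distance = |-50| / √42 = 50/√42 ≈ 7.715.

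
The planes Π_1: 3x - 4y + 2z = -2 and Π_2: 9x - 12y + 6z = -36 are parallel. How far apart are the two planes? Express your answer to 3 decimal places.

1.857

Rescale Π_2 by 1/3: 3x - 4y + 2z = -12. Then distance = |-2 − (-12)| / √29 ≈ 1.857.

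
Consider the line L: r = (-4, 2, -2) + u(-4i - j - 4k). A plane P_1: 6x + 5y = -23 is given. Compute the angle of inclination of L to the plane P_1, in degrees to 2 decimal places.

40.27

sin θ = |n·v| / (|n||v|) = |-29| / (√61 · √33) = 0.64636.
θ ≈ 40.27°.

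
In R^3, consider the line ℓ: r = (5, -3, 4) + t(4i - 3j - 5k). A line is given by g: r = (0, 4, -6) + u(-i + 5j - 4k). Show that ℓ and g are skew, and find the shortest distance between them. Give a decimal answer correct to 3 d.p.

4.540

Common perpendicular direction n = (4, -3, -5) × (-1, 5, -4) = (37, 21, 17).
With w = (0, 4, -6) − (5, -3, 4) = (-5, 7, -10), w · n = -208.
Since n ≠ 0 the lines are not parallel, and w · n = -208 ≠ 0 so they do not intersect; hence they are skew.
Distance = |w · n| / |n| = |-208| / √2099 ≈ 4.540.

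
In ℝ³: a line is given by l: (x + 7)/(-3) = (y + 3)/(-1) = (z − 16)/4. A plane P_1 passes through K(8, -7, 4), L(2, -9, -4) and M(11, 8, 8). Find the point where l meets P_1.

(5, 1, 0)

l has direction (-3, -1, 4) through (-7, -3, 16).
KL = (-6, -2, -8), KM = (3, 15, 4); a normal to P_1 is KL × KM = (112, 0, -84).
Using K: P_1 has equation 112x - 84z = 560.
Substitute r = (-7, -3, 16) + t(-3, -1, 4) into the plane: -2128 + (-672)t = 560, so t = -4.
Intersection: (-7, -3, 16) + (-4)·(-3, -1, 4) = (5, 1, 0).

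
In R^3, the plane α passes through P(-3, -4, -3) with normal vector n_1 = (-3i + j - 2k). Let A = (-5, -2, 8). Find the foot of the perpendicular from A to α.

(-8, -1, 6)

α: n_1·r = n_1·P gives -3x + y - 2z = 11.
Foot = A − λn with λ = (n·A − d)/|n|² = (-3 − 11)/14 = -1.
Foot = (-5, -2, 8) − (-1)·(-3, 1, -2) = (-8, -1, 6).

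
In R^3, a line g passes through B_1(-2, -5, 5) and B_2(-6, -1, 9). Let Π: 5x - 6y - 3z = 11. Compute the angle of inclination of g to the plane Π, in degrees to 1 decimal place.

A direction vector for g is B_2 − B_1 = (-4, 4, 4).
sin θ = |n·v| / (|n||v|) = |-56| / (√70 · √48) = 0.96609.
θ ≈ 75.0°.

75.0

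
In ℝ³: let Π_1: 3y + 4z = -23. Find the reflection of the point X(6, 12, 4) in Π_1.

λ = (n·X − d)/|n|² = (52 − (-23))/25 = 3.
Reflection = X − 2λn = (6, 12, 4) − 6·(0, 3, 4) = (6, -6, -20).

(6, -6, -20)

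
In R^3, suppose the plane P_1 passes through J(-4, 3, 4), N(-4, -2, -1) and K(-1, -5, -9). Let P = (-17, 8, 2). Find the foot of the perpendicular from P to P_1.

(-7, 2, 8)

JN = (0, -5, -5), JK = (3, -8, -13); a normal to P_1 is JN × JK = (25, -15, 15).
Using J: P_1 has equation 25x - 15y + 15z = -85.
Foot = P − λn with λ = (n·P − d)/|n|² = (-515 − (-85))/1075 = -2/5.
Foot = (-17, 8, 2) − (-2/5)·(25, -15, 15) = (-7, 2, 8).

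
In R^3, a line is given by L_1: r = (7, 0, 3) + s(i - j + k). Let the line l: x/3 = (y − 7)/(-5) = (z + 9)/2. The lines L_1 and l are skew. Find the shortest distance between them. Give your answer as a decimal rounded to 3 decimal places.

l has direction (3, -5, 2) through (0, 7, -9).
Common perpendicular direction n = (1, -1, 1) × (3, -5, 2) = (3, 1, -2).
With w = (0, 7, -9) − (7, 0, 3) = (-7, 7, -12), w · n = 10.
Distance = |w · n| / |n| = |10| / √14 ≈ 2.673.

2.673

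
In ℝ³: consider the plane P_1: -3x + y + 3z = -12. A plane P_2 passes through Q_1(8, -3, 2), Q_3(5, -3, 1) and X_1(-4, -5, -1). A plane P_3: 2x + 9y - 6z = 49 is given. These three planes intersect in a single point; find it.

(2, 3, -3)

Q_1Q_3 = (-3, 0, -1), Q_1X_1 = (-12, -2, -3); a normal to P_2 is Q_1Q_3 × Q_1X_1 = (-2, 3, 6).
Using Q_1: P_2 has equation -2x + 3y + 6z = -13.
Solving the 3×3 linear system -3x + y + 3z = -12, -2x + 3y + 6z = -13, 2x + 9y - 6z = 49 (e.g. by elimination or Cramer's rule, determinant = 144) gives (2, 3, -3).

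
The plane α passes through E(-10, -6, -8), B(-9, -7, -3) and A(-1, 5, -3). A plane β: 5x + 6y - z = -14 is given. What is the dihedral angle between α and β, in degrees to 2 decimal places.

EB = (1, -1, 5), EA = (9, 11, 5); a normal to α is EB × EA = (-60, 40, 20).
Using E: α has equation -60x + 40y + 20z = 200.
cos θ = |n₁·n₂| / (|n₁||n₂|) = |-80| / (√5600 · √62).
θ = arccos(0.13577) ≈ 82.20°.

82.20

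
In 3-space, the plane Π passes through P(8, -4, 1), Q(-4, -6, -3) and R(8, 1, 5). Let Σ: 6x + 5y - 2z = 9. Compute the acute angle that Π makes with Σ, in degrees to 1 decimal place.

46.4

PQ = (-12, -2, -4), PR = (0, 5, 4); a normal to Π is PQ × PR = (12, 48, -60).
Using P: Π has equation 12x + 48y - 60z = -156.
cos θ = |n₁·n₂| / (|n₁||n₂|) = |432| / (√6048 · √65).
θ = arccos(0.68900) ≈ 46.4°.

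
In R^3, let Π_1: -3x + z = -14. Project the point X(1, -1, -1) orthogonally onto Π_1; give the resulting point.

(4, -1, -2)

Foot = X − λn with λ = (n·X − d)/|n|² = (-4 − (-14))/10 = 1.
Foot = (1, -1, -1) − 1·(-3, 0, 1) = (4, -1, -2).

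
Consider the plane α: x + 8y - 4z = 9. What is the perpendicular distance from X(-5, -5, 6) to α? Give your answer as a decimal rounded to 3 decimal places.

8.667

n·X − d = (1)·(-5) + (8)·(-5) + (-4)·(6) − 9 = -78; |n| = √81.
Distance = |-78| / √81 = 78/√81 ≈ 8.667.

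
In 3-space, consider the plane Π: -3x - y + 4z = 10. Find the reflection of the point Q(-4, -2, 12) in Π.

λ = (n·Q − d)/|n|² = (62 − 10)/26 = 2.
Reflection = Q − 2λn = (-4, -2, 12) − 4·(-3, -1, 4) = (8, 2, -4).

(8, 2, -4)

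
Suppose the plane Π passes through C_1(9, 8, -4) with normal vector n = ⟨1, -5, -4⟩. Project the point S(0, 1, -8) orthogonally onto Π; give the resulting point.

Π: n·r = n·C_1 gives x - 5y - 4z = -15.
Foot = S − λn with λ = (n·S − d)/|n|² = (27 − (-15))/42 = 1.
Foot = (0, 1, -8) − 1·(1, -5, -4) = (-1, 6, -4).

(-1, 6, -4)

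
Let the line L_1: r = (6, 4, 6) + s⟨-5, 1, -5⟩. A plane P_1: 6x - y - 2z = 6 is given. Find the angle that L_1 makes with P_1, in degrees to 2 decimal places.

sin θ = |n·v| / (|n||v|) = |-21| / (√41 · √51) = 0.45924.
θ ≈ 27.34°.

27.34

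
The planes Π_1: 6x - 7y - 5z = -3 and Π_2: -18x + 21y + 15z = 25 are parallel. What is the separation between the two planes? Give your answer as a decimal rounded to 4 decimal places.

Rescale Π_2 by 1/(-3): 6x - 7y - 5z = -25/3. Then distance = |-3 − (-25/3)| / √110 ≈ 0.5085.

0.5085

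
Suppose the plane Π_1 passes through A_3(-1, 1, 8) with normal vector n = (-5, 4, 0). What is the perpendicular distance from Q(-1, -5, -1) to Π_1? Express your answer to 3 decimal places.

3.748

Π_1: n·r = n·A_3 gives -5x + 4y = 9.
n·Q − d = (-5)·(-1) + (4)·(-5) + (0)·(-1) − 9 = -24; |n| = √41.
Distance = |-24| / √41 = 24/√41 ≈ 3.748.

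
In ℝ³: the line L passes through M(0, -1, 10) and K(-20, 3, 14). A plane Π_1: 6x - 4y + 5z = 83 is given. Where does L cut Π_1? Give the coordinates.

(5, -2, 9)

A direction vector for L is K − M = (-20, 4, 4).
Substitute r = (0, -1, 10) + t(-20, 4, 4) into the plane: 54 + (-116)t = 83, so t = -1/4.
Intersection: (0, -1, 10) + (-1/4)·(-20, 4, 4) = (5, -2, 9).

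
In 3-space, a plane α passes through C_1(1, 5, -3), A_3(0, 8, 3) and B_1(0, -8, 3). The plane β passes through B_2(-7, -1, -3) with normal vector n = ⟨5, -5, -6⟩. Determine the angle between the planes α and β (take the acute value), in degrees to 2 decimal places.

64.82

C_1A_3 = (-1, 3, 6), C_1B_1 = (-1, -13, 6); a normal to α is C_1A_3 × C_1B_1 = (96, 0, 16).
Using C_1: α has equation 96x + 16z = 48.
β: n·r = n·B_2 gives 5x - 5y - 6z = -12.
cos θ = |n₁·n₂| / (|n₁||n₂|) = |384| / (√9472 · √86).
θ = arccos(0.42546) ≈ 64.82°.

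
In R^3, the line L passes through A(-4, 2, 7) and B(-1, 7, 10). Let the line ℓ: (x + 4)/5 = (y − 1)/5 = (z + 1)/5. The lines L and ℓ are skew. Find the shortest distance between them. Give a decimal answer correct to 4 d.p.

A direction vector for L is B − A = (3, 5, 3).
ℓ has direction (5, 5, 5) through (-4, 1, -1).
Common perpendicular direction n = (3, 5, 3) × (5, 5, 5) = (10, 0, -10).
With w = (-4, 1, -1) − (-4, 2, 7) = (0, -1, -8), w · n = 80.
Distance = |w · n| / |n| = |80| / √200 ≈ 5.6569.

5.6569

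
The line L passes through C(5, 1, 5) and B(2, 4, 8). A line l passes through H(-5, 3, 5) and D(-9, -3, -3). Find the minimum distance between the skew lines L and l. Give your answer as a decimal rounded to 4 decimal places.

0.2540

A direction vector for L is B − C = (-3, 3, 3).
A direction vector for l is D − H = (-4, -6, -8).
Common perpendicular direction n = (-3, 3, 3) × (-4, -6, -8) = (-6, -36, 30).
With w = (-5, 3, 5) − (5, 1, 5) = (-10, 2, 0), w · n = -12.
Distance = |w · n| / |n| = |-12| / √2232 ≈ 0.2540.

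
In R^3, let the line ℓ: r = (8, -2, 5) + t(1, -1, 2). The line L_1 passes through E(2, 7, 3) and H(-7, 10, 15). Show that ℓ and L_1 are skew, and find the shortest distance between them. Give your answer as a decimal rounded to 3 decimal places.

4.226

A direction vector for L_1 is H − E = (-9, 3, 12).
Common perpendicular direction n = (1, -1, 2) × (-9, 3, 12) = (-18, -30, -6).
With w = (2, 7, 3) − (8, -2, 5) = (-6, 9, -2), w · n = -150.
Since n ≠ 0 the lines are not parallel, and w · n = -150 ≠ 0 so they do not intersect; hence they are skew.
Distance = |w · n| / |n| = |-150| / √1260 ≈ 4.226.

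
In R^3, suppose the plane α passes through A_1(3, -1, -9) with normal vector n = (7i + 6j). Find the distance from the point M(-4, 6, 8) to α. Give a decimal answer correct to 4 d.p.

α: n·r = n·A_1 gives 7x + 6y = 15.
n·M − d = (7)·(-4) + (6)·(6) + (0)·(8) − 15 = -7; |n| = √85.
Distance = |-7| / √85 = 7/√85 ≈ 0.7593.

0.7593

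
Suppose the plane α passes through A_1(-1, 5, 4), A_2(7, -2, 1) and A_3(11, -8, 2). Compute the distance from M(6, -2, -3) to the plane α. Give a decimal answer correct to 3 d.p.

A_1A_2 = (8, -7, -3), A_1A_3 = (12, -13, -2); a normal to α is A_1A_2 × A_1A_3 = (-25, -20, -20).
Using A_1: α has equation -25x - 20y - 20z = -155.
n·M − d = (-25)·(6) + (-20)·(-2) + (-20)·(-3) − (-155) = 105; |n| = √1425.
Distance = |105| / √1425 = 105/√1425 ≈ 2.782.

2.782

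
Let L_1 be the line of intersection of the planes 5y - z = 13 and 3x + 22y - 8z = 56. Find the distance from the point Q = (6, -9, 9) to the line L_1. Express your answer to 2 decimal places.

Direction of L_1: (0, 5, -1) × (3, 22, -8) = (-18, -3, -15).
A point on L_1: solving the two plane equations with x = -10 gives (-10, 1, -8).
Taking (-10, 1, -8) on L_1 with direction v = (-18, -3, -15): w = Q − (-10, 1, -8) = (16, -10, 17), and w × v = (201, -66, -228).
Distance = |w × v| / |v| = √96741 / √558 ≈ 13.17.

13.17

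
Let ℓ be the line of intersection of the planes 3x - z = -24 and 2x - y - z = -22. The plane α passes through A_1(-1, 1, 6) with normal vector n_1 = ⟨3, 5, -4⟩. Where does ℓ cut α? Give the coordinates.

Direction of ℓ: (3, 0, -1) × (2, -1, -1) = (-1, 1, -3).
A point on ℓ: solving the two plane equations with x = -2 gives (-2, 0, 18).
α: n_1·r = n_1·A_1 gives 3x + 5y - 4z = -22.
Substitute r = (-2, 0, 18) + t(-1, 1, -3) into the plane: -78 + 14t = -22, so t = 4.
Intersection: (-2, 0, 18) + 4·(-1, 1, -3) = (-6, 4, 6).

(-6, 4, 6)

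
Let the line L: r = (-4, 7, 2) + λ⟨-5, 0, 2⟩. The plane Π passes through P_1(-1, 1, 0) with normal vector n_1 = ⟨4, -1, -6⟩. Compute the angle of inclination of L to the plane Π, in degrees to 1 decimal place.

Π: n_1·r = n_1·P_1 gives 4x - y - 6z = -5.
sin θ = |n·v| / (|n||v|) = |-32| / (√53 · √29) = 0.81623.
θ ≈ 54.7°.

54.7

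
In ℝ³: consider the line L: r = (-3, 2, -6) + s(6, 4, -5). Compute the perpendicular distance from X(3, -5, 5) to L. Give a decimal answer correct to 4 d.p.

13.3158

Taking (-3, 2, -6) on L with direction v = (6, 4, -5): w = X − (-3, 2, -6) = (6, -7, 11), and w × v = (-9, 96, 66).
Distance = |w × v| / |v| = √13653 / √77 ≈ 13.3158.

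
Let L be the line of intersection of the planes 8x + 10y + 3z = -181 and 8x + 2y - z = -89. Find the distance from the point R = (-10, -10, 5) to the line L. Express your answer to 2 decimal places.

Direction of L: (8, 10, 3) × (8, 2, -1) = (-16, 32, -64).
A point on L: solving the two plane equations with x = -8 gives (-8, -12, 1).
Taking (-8, -12, 1) on L with direction v = (-16, 32, -64): w = R − (-8, -12, 1) = (-2, 2, 4), and w × v = (-256, -192, -32).
Distance = |w × v| / |v| = √103424 / √5376 ≈ 4.39.

4.39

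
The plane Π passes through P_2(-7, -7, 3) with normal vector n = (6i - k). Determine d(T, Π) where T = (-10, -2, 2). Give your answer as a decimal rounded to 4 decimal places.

Π: n·r = n·P_2 gives 6x - z = -45.
n·T − d = (6)·(-10) + (0)·(-2) + (-1)·(2) − (-45) = -17; |n| = √37.
Distance = |-17| / √37 = 17/√37 ≈ 2.7948.

2.7948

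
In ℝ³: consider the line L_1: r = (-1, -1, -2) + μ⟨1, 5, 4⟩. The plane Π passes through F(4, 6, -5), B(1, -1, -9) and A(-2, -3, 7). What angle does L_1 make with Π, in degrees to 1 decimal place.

7.9

FB = (-3, -7, -4), FA = (-6, -9, 12); a normal to Π is FB × FA = (-120, 60, -15).
Using F: Π has equation -120x + 60y - 15z = -45.
sin θ = |n·v| / (|n||v|) = |120| / (√18225 · √42) = 0.13716.
θ ≈ 7.9°.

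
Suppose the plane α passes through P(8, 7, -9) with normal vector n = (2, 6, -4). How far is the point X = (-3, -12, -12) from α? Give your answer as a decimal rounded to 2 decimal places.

α: n·r = n·P gives 2x + 6y - 4z = 94.
n·X − d = (2)·(-3) + (6)·(-12) + (-4)·(-12) − 94 = -124; |n| = √56.
Distance = |-124| / √56 = 124/√56 ≈ 16.57.

16.57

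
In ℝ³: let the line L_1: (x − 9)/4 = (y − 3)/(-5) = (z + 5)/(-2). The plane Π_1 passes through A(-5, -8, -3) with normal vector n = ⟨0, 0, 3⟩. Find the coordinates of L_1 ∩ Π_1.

(5, 8, -3)

L_1 has direction (4, -5, -2) through (9, 3, -5).
Π_1: n·r = n·A gives 3z = -9.
Substitute r = (9, 3, -5) + t(4, -5, -2) into the plane: -15 + (-6)t = -9, so t = -1.
Intersection: (9, 3, -5) + (-1)·(4, -5, -2) = (5, 8, -3).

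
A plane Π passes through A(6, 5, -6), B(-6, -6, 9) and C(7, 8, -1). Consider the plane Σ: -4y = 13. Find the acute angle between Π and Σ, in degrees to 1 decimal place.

AB = (-12, -11, 15), AC = (1, 3, 5); a normal to Π is AB × AC = (-100, 75, -25).
Using A: Π has equation -100x + 75y - 25z = -75.
cos θ = |n₁·n₂| / (|n₁||n₂|) = |-300| / (√16250 · √16).
θ = arccos(0.58835) ≈ 54.0°.

54.0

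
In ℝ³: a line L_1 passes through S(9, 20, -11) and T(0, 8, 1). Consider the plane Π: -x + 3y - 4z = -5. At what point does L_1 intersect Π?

A direction vector for L_1 is T − S = (-9, -12, 12).
Substitute r = (9, 20, -11) + t(-9, -12, 12) into the plane: 95 + (-75)t = -5, so t = 4/3.
Intersection: (9, 20, -11) + (4/3)·(-9, -12, 12) = (-3, 4, 5).

(-3, 4, 5)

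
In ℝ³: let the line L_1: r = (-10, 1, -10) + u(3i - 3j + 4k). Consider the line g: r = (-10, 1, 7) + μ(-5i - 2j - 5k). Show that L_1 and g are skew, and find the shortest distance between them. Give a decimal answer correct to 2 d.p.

11.32

Common perpendicular direction n = (3, -3, 4) × (-5, -2, -5) = (23, -5, -21).
With w = (-10, 1, 7) − (-10, 1, -10) = (0, 0, 17), w · n = -357.
Since n ≠ 0 the lines are not parallel, and w · n = -357 ≠ 0 so they do not intersect; hence they are skew.
Distance = |w · n| / |n| = |-357| / √995 ≈ 11.32.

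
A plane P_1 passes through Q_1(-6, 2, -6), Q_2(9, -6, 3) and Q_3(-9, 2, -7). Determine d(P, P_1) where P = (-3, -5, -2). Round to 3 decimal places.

Q_1Q_2 = (15, -8, 9), Q_1Q_3 = (-3, 0, -1); a normal to P_1 is Q_1Q_2 × Q_1Q_3 = (8, -12, -24).
Using Q_1: P_1 has equation 8x - 12y - 24z = 72.
n·P − d = (8)·(-3) + (-12)·(-5) + (-24)·(-2) − 72 = 12; |n| = √784.
Distance = |12| / √784 = 12/√784 ≈ 0.429.

0.429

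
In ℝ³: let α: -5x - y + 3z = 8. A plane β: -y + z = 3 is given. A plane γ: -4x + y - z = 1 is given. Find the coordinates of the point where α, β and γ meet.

Solving the 3×3 linear system -5x - y + 3z = 8, -y + z = 3, -4x + y - z = 1 (e.g. by elimination or Cramer's rule, determinant = -8) gives (-1, -3, 0).

(-1, -3, 0)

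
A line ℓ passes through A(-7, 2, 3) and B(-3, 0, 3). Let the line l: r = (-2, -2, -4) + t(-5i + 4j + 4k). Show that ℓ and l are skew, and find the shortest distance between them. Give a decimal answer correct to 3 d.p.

A direction vector for ℓ is B − A = (4, -2, 0).
Common perpendicular direction n = (4, -2, 0) × (-5, 4, 4) = (-8, -16, 6).
With w = (-2, -2, -4) − (-7, 2, 3) = (5, -4, -7), w · n = -18.
Since n ≠ 0 the lines are not parallel, and w · n = -18 ≠ 0 so they do not intersect; hence they are skew.
Distance = |w · n| / |n| = |-18| / √356 ≈ 0.954.

0.954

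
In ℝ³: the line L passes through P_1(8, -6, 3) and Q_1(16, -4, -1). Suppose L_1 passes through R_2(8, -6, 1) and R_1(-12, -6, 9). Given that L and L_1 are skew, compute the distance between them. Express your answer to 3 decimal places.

A direction vector for L is Q_1 − P_1 = (8, 2, -4).
A direction vector for L_1 is R_1 − R_2 = (-20, 0, 8).
Common perpendicular direction n = (8, 2, -4) × (-20, 0, 8) = (16, 16, 40).
With w = (8, -6, 1) − (8, -6, 3) = (0, 0, -2), w · n = -80.
Distance = |w · n| / |n| = |-80| / √2112 ≈ 1.741.

1.741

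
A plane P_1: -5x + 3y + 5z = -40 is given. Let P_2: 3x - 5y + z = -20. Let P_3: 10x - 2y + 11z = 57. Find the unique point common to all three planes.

Solving the 3×3 linear system -5x + 3y + 5z = -40, 3x - 5y + z = -20, 10x - 2y + 11z = 57 (e.g. by elimination or Cramer's rule, determinant = 416) gives (11, 10, -3).

(11, 10, -3)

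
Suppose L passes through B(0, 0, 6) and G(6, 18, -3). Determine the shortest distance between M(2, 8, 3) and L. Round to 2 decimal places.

1.03

A direction vector for L is G − B = (6, 18, -9).
Taking (0, 0, 6) on L with direction v = (6, 18, -9): w = M − (0, 0, 6) = (2, 8, -3), and w × v = (-18, 0, -12).
Distance = |w × v| / |v| = √468 / √441 ≈ 1.03.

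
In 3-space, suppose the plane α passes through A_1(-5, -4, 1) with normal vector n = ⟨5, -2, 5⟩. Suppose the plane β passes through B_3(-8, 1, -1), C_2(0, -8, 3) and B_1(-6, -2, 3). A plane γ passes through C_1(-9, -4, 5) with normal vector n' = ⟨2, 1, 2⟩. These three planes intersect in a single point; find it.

α: n·r = n·A_1 gives 5x - 2y + 5z = -12.
B_3C_2 = (8, -9, 4), B_3B_1 = (2, -3, 4); a normal to β is B_3C_2 × B_3B_1 = (-24, -24, -6).
Using B_3: β has equation -24x - 24y - 6z = 174.
γ: n'·r = n'·C_1 gives 2x + y + 2z = -12.
Solving the 3×3 linear system 5x - 2y + 5z = -12, -24x - 24y - 6z = 174, 2x + y + 2z = -12 (e.g. by elimination or Cramer's rule, determinant = -162) gives (-3, -4, -1).

(-3, -4, -1)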